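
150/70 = 15/7 = 2.14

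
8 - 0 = 8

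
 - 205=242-447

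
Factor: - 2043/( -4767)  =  3/7 = 3^1*7^( - 1 )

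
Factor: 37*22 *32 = 26048 = 2^6*11^1*37^1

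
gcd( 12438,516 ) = 6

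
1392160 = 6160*226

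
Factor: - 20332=  -  2^2*13^1*17^1*23^1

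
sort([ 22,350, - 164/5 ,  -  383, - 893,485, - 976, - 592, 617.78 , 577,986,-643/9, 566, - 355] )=[-976,-893, - 592 , - 383, - 355, - 643/9, - 164/5,22, 350, 485, 566, 577,  617.78,986]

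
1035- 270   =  765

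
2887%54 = 25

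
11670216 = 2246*5196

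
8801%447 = 308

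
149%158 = 149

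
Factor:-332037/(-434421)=13^( - 1)*47^(-1)*467^1 = 467/611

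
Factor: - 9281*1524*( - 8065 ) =2^2 * 3^1*5^1 *127^1*1613^1*9281^1 = 114073327860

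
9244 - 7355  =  1889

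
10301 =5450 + 4851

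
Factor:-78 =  - 2^1*3^1*13^1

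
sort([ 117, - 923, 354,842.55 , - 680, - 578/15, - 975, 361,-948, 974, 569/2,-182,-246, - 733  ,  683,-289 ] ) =[ - 975,-948,-923, - 733, - 680, - 289,-246, - 182, - 578/15,117, 569/2, 354,361 , 683, 842.55, 974]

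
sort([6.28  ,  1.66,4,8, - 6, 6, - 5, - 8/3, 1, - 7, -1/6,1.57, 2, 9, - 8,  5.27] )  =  [ - 8,  -  7, - 6, - 5,  -  8/3, -1/6 , 1,1.57,1.66,2, 4, 5.27,6,6.28, 8,9 ]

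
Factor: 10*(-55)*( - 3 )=1650= 2^1*3^1*5^2*11^1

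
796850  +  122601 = 919451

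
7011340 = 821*8540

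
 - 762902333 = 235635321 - 998537654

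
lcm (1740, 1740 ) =1740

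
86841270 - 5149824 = 81691446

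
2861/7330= 2861/7330 = 0.39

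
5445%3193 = 2252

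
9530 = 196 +9334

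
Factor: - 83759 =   -  13^1 *17^1*379^1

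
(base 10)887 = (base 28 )13j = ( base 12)61B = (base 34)q3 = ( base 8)1567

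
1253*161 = 201733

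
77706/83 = 77706/83 = 936.22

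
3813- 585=3228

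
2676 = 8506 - 5830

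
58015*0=0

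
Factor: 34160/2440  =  2^1*7^1 = 14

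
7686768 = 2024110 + 5662658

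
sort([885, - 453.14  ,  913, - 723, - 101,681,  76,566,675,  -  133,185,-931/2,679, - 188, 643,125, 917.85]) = [ - 723,-931/2, - 453.14, - 188, - 133, - 101, 76, 125, 185,566,643,675,  679,  681,  885 , 913 , 917.85 ] 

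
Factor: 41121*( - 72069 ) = -3^4*1523^1 * 24023^1 = - 2963549349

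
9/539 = 9/539 = 0.02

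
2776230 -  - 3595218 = 6371448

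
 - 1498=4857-6355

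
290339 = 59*4921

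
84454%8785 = 5389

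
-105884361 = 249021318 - 354905679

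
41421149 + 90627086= 132048235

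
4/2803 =4/2803 = 0.00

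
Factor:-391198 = -2^1*195599^1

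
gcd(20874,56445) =213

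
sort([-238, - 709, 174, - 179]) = [-709, - 238, - 179,174]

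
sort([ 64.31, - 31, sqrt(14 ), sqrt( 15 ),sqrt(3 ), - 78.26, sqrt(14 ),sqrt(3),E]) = [-78.26, - 31,sqrt (3 ), sqrt( 3),E, sqrt(14),  sqrt(14),  sqrt(15 ), 64.31 ] 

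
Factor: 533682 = 2^1*3^3*9883^1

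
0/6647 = 0= 0.00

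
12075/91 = 132  +  9/13 = 132.69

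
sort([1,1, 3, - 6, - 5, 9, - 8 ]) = [ - 8, - 6, - 5, 1, 1, 3,9 ] 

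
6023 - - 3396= 9419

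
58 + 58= 116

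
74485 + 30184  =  104669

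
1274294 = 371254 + 903040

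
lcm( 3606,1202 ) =3606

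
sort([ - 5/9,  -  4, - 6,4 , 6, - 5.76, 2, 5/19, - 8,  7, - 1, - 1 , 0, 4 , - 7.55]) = [ - 8,  -  7.55, - 6 , - 5.76, - 4, - 1, - 1, - 5/9, 0, 5/19, 2, 4,4, 6, 7]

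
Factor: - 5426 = -2^1 * 2713^1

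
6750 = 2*3375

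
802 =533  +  269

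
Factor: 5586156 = 2^2 * 3^2 * 155171^1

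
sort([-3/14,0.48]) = [ - 3/14,0.48 ]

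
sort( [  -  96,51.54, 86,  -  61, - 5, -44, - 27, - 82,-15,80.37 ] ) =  [-96, - 82,  -  61, - 44 , - 27, -15, - 5  ,  51.54, 80.37,  86 ]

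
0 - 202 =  - 202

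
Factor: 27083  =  7^1 *53^1 * 73^1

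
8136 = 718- - 7418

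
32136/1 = 32136 = 32136.00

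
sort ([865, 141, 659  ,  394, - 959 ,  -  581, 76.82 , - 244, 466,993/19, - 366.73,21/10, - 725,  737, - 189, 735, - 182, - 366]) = [ - 959, - 725, - 581, - 366.73,-366 , - 244, - 189, - 182, 21/10, 993/19, 76.82, 141, 394,466, 659, 735, 737, 865 ]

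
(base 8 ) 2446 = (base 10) 1318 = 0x526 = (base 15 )5cd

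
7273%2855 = 1563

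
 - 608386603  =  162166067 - 770552670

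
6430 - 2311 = 4119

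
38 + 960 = 998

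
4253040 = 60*70884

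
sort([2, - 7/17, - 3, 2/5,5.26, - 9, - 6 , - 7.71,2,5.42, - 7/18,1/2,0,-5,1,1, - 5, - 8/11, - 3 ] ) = [ -9, - 7.71,  -  6,- 5, -5,  -  3  ,-3, - 8/11, - 7/17, -7/18,0,2/5, 1/2,  1,1,2,2,  5.26,5.42]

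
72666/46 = 36333/23 = 1579.70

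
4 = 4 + 0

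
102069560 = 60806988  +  41262572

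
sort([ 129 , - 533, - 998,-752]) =[ - 998, - 752,  -  533 , 129 ] 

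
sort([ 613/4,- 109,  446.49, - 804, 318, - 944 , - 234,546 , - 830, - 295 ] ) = [ - 944, - 830, - 804,  -  295, - 234, - 109,613/4,318, 446.49,546]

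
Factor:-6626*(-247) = 2^1*13^1*19^1*3313^1 = 1636622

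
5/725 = 1/145  =  0.01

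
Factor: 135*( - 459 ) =-3^6*5^1*17^1=-61965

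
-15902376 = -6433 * 2472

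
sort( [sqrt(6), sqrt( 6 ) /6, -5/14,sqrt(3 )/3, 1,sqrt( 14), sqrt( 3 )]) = [ -5/14 , sqrt( 6)/6, sqrt(3) /3, 1,sqrt( 3), sqrt(6 ), sqrt( 14 )] 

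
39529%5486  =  1127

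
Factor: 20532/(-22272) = - 59/64 =-2^( - 6)*59^1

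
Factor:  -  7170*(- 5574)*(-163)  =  -6514389540 = -2^2 *3^2*5^1*163^1*239^1 * 929^1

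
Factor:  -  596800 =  - 2^6*5^2*373^1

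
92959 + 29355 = 122314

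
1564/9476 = 17/103 = 0.17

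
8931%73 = 25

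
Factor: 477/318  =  2^ ( - 1 ) * 3^1 = 3/2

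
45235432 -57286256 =-12050824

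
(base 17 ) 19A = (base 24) ik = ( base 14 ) 244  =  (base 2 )111000100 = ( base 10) 452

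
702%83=38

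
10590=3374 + 7216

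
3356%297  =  89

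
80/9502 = 40/4751 = 0.01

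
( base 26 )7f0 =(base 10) 5122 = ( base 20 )cg2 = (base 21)BCJ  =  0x1402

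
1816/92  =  19 + 17/23 = 19.74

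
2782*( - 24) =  - 66768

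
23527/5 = 4705 + 2/5 = 4705.40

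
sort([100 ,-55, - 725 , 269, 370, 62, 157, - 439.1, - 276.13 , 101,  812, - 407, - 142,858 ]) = [ - 725, - 439.1, - 407, - 276.13, - 142 , - 55, 62, 100, 101,157, 269,370 , 812, 858]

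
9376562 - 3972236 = 5404326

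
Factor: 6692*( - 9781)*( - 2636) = 172537935472 = 2^4*7^1* 239^1*659^1*9781^1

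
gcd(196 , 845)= 1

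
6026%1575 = 1301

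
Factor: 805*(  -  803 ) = - 646415=-5^1*7^1*11^1 * 23^1 * 73^1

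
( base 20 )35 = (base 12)55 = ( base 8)101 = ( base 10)65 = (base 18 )3B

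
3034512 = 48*63219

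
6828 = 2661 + 4167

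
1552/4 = 388 = 388.00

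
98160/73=98160/73=1344.66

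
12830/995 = 2566/199 = 12.89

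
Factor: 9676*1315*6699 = 2^2*3^1*5^1*7^1*11^1*29^1*41^1*59^1*263^1 = 85237674060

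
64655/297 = 217 + 206/297 = 217.69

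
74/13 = 5  +  9/13 = 5.69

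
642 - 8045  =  -7403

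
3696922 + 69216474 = 72913396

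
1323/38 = 34+31/38 = 34.82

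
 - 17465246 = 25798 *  ( - 677 )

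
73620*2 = 147240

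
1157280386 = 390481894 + 766798492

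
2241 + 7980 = 10221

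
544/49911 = 544/49911 =0.01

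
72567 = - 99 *(-733 )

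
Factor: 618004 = 2^2*154501^1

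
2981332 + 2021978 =5003310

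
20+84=104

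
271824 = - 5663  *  ( - 48)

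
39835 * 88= 3505480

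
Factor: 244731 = 3^1*29^2 * 97^1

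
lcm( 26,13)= 26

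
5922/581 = 10+16/83 = 10.19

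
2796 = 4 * 699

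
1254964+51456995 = 52711959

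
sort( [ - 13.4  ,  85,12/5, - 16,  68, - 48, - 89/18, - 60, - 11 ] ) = [ - 60,-48,-16, - 13.4, - 11, - 89/18,  12/5,68, 85] 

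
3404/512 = 6+83/128=6.65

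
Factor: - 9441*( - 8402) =79323282=2^1 * 3^2 * 1049^1*4201^1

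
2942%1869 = 1073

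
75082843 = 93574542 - 18491699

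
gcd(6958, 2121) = 7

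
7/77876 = 7/77876 = 0.00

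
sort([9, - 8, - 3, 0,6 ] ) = [ - 8  ,-3 , 0,6,9] 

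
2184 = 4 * 546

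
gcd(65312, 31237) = 1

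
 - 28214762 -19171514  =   - 47386276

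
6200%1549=4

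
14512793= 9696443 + 4816350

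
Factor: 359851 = 359851^1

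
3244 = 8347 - 5103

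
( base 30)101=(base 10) 901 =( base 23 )1g4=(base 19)298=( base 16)385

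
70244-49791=20453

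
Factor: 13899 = 3^1 * 41^1*113^1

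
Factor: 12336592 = 2^4*771037^1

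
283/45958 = 283/45958 = 0.01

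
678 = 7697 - 7019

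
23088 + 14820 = 37908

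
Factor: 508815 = 3^3*5^1*3769^1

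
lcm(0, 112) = 0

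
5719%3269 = 2450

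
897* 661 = 592917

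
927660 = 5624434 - 4696774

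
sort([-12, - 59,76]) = [-59, - 12,  76 ] 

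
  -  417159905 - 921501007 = -1338660912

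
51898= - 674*(  -  77)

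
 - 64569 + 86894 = 22325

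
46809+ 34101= 80910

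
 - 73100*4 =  - 292400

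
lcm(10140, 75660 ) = 983580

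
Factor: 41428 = 2^2*10357^1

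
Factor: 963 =3^2*107^1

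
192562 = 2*96281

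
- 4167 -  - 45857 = 41690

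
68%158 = 68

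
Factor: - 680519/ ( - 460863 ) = 3^( - 3)*7^1*13^(- 2)*67^1*101^( - 1)*1451^1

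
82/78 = 1+2/39  =  1.05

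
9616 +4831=14447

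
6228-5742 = 486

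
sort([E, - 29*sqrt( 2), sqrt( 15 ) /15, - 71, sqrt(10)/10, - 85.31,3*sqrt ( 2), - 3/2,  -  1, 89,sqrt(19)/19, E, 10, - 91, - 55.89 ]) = [ - 91,-85.31, - 71, - 55.89, - 29 * sqrt( 2 ), - 3/2, - 1, sqrt( 19 ) /19, sqrt(15 ) /15, sqrt (10 )/10, E,  E,3*sqrt ( 2 ),10, 89 ]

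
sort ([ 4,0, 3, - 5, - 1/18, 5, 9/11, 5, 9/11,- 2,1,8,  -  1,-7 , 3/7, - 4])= [ - 7,- 5, -4, - 2, - 1 , -1/18, 0, 3/7, 9/11, 9/11,  1, 3,4 , 5,  5, 8]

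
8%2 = 0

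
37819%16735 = 4349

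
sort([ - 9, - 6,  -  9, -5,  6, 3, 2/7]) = [-9, - 9, - 6,  -  5 , 2/7,3, 6]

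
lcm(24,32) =96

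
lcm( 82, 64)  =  2624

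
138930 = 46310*3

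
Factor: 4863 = 3^1*1621^1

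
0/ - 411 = 0/1 = -0.00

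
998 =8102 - 7104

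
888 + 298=1186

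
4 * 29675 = 118700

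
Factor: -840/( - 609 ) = 2^3*5^1*29^( - 1) = 40/29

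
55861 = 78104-22243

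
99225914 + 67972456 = 167198370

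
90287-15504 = 74783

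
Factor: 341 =11^1*31^1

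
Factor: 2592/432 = 6 = 2^1* 3^1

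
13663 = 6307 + 7356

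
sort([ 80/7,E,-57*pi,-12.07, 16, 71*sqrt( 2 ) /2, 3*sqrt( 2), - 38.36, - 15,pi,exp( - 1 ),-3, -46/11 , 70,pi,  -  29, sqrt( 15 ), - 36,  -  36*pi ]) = [ - 57*pi, - 36*pi,-38.36,-36,-29 ,-15,  -  12.07, - 46/11, - 3, exp(  -  1 ), E, pi,pi, sqrt( 15 ),3*sqrt( 2 ), 80/7  ,  16, 71*sqrt(2 ) /2,  70]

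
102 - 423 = - 321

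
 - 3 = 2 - 5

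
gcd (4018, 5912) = 2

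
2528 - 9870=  - 7342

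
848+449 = 1297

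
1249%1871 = 1249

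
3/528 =1/176 = 0.01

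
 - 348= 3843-4191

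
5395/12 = 5395/12=449.58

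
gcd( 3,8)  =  1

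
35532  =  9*3948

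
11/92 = 11/92 = 0.12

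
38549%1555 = 1229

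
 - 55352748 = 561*(-98668)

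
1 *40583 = 40583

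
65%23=19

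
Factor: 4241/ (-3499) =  - 3499^( -1 )* 4241^1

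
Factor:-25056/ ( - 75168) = 3^(  -  1 ) = 1/3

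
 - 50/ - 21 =50/21 = 2.38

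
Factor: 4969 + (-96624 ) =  - 5^1 *23^1*797^1=- 91655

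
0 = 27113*0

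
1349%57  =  38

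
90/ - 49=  - 2 + 8/49   =  - 1.84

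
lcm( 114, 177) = 6726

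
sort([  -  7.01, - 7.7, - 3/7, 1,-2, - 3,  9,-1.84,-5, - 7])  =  [ - 7.7, - 7.01,  -  7, - 5,- 3, -2,-1.84, -3/7,1, 9 ] 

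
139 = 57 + 82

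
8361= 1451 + 6910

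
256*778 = 199168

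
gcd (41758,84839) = 1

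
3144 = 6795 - 3651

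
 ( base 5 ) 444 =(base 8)174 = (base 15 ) 84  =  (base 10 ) 124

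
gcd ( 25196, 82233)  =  1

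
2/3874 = 1/1937 = 0.00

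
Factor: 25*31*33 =25575 = 3^1*5^2 * 11^1*31^1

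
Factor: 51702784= 2^10*7^1*7213^1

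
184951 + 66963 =251914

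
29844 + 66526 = 96370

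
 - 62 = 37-99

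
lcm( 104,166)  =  8632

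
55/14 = 3 + 13/14 = 3.93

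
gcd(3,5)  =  1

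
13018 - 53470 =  - 40452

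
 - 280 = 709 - 989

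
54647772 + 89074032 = 143721804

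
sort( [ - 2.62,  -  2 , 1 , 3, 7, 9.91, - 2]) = [ - 2.62, - 2, - 2, 1,3,  7,  9.91 ]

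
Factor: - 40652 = -2^2 * 10163^1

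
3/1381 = 3/1381 = 0.00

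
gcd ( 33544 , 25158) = 8386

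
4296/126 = 34+2/21 = 34.10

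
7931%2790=2351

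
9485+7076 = 16561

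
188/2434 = 94/1217 = 0.08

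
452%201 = 50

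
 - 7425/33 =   -  225 =- 225.00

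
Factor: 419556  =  2^2*3^1 * 34963^1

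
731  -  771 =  - 40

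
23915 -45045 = - 21130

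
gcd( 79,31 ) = 1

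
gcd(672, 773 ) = 1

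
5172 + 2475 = 7647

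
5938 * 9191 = 54576158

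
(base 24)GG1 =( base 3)111011121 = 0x2581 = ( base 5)301401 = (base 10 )9601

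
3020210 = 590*5119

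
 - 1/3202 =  - 1/3202 = -0.00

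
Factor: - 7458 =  - 2^1*3^1*11^1*113^1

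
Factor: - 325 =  - 5^2*13^1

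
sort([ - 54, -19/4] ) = [ - 54, - 19/4]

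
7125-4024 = 3101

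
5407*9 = 48663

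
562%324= 238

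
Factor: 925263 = 3^4*11423^1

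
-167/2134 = -1 + 1967/2134 = - 0.08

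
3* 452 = 1356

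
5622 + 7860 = 13482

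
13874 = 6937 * 2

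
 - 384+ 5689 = 5305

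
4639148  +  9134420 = 13773568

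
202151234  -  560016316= -357865082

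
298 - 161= 137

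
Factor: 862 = 2^1* 431^1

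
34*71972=2447048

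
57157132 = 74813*764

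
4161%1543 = 1075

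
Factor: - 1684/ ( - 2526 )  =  2^1*3^( - 1 ) = 2/3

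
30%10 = 0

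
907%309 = 289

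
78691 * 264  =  20774424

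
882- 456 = 426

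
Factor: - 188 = - 2^2*47^1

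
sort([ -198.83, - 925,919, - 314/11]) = [  -  925, - 198.83, - 314/11, 919]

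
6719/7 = 959 + 6/7 = 959.86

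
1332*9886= 13168152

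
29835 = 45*663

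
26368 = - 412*(-64)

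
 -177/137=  - 177/137 = - 1.29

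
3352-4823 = -1471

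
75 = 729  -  654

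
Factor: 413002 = 2^1 * 206501^1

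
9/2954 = 9/2954 = 0.00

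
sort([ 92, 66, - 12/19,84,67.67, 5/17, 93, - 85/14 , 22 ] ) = [-85/14, - 12/19,5/17, 22 , 66,67.67, 84, 92, 93]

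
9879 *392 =3872568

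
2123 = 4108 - 1985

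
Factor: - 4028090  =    -  2^1*5^1*11^2*3329^1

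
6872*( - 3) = -20616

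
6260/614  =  3130/307 = 10.20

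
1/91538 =1/91538=0.00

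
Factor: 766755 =3^2*5^1*11^1*1549^1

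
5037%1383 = 888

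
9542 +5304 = 14846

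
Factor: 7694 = 2^1*3847^1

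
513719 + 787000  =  1300719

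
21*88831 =1865451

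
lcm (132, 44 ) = 132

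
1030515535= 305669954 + 724845581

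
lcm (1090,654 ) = 3270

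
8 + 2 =10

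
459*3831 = 1758429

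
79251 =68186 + 11065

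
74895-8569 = 66326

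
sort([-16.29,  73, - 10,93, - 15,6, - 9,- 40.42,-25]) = [ - 40.42,-25,-16.29,-15,-10,- 9,6, 73,93 ]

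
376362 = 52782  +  323580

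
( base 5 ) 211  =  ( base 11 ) 51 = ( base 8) 70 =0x38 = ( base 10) 56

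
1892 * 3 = 5676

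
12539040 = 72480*173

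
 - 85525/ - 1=85525  +  0/1 = 85525.00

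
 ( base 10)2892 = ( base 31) 309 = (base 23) 5AH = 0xb4c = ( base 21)6bf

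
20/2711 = 20/2711 =0.01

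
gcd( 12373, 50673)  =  1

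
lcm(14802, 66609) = 133218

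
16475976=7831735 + 8644241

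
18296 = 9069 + 9227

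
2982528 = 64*46602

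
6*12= 72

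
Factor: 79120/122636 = 2^2 * 5^1*31^( - 1 ) = 20/31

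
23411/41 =571 =571.00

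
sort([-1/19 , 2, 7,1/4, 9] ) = [ - 1/19, 1/4, 2,7, 9 ] 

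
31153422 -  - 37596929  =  68750351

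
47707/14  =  47707/14 = 3407.64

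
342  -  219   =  123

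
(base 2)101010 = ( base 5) 132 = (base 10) 42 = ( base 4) 222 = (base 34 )18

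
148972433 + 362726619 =511699052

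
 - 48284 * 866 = - 41813944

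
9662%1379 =9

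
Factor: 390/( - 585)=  - 2/3  =  - 2^1*3^(- 1) 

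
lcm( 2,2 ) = 2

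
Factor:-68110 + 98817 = 30707 = 30707^1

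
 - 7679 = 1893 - 9572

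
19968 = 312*64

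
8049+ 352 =8401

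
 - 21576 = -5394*4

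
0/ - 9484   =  0/1 = - 0.00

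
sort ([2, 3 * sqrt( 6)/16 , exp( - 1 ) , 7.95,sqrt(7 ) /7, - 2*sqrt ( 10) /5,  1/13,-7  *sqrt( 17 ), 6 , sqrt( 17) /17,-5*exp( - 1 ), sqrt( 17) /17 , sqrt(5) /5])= [  -  7*sqrt(17), - 5*exp (-1), - 2 * sqrt( 10 ) /5,1/13,sqrt (17)/17, sqrt(17 ) /17, exp( - 1 ),sqrt( 7) /7,sqrt (5)/5, 3  *  sqrt(6) /16, 2  ,  6 , 7.95] 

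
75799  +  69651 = 145450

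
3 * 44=132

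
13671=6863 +6808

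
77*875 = 67375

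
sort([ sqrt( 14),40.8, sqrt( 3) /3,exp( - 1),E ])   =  [ exp ( - 1 ),  sqrt(3) /3, E,sqrt ( 14),40.8]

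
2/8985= 2/8985 = 0.00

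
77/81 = 77/81=0.95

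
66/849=22/283 = 0.08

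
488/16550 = 244/8275 = 0.03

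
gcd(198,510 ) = 6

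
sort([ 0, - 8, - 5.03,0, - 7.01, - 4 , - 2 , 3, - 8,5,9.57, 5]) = [ - 8, - 8, - 7.01, - 5.03, - 4,-2, 0, 0,3,5, 5,9.57]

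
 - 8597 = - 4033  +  - 4564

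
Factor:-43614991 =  - 7^1*151^1*41263^1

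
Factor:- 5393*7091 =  - 7^1*1013^1*5393^1 = - 38241763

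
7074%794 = 722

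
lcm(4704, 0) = 0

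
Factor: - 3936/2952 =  - 4/3 = -2^2*3^( -1 )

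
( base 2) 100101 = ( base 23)1e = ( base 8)45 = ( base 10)37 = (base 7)52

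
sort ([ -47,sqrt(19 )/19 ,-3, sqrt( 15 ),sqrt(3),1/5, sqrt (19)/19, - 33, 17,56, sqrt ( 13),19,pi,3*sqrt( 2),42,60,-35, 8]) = [ - 47, - 35, - 33, -3,1/5,  sqrt (19)/19,sqrt(19)/19,sqrt(3), pi,sqrt( 13),sqrt(15), 3 * sqrt(2),8, 17,19,42 , 56,60] 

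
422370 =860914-438544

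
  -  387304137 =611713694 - 999017831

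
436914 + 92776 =529690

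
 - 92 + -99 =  - 191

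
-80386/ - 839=80386/839 = 95.81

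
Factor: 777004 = 2^2*47^1*4133^1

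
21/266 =3/38 = 0.08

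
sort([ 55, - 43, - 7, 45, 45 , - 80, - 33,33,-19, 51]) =[ - 80, - 43, - 33, - 19, - 7, 33,45,  45,  51,55] 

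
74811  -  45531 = 29280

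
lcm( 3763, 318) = 22578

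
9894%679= 388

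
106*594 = 62964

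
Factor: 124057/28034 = 2^( - 1 )*107^( - 1)*947^1 = 947/214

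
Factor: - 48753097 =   -  2833^1*17209^1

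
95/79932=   95/79932 = 0.00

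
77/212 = 77/212 = 0.36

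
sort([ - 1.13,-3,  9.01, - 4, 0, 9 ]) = [ - 4 , - 3, - 1.13,0,9,  9.01 ] 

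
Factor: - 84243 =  - 3^1*28081^1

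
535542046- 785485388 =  - 249943342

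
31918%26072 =5846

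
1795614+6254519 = 8050133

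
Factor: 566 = 2^1*283^1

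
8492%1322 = 560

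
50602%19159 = 12284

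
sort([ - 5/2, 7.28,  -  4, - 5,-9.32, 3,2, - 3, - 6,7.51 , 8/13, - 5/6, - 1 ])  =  [ - 9.32,-6,-5, - 4,- 3, - 5/2,- 1, - 5/6, 8/13,2, 3,7.28, 7.51] 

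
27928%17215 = 10713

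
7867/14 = 7867/14 = 561.93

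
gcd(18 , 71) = 1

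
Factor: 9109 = 9109^1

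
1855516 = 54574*34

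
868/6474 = 434/3237 = 0.13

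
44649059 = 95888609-51239550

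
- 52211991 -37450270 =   -  89662261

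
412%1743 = 412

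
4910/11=4910/11 = 446.36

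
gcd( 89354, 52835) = 1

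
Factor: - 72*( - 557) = 40104 = 2^3*3^2*557^1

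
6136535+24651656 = 30788191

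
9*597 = 5373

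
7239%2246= 501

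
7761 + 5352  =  13113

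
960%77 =36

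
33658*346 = 11645668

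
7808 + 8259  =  16067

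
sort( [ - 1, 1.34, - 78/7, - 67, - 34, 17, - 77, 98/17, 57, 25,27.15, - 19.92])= [ - 77, - 67 ,- 34, - 19.92, - 78/7,  -  1, 1.34,98/17,  17,25, 27.15, 57 ] 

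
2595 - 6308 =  - 3713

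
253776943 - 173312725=80464218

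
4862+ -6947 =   -  2085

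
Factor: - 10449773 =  - 29^1*360337^1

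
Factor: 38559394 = 2^1*19279697^1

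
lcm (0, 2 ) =0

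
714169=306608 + 407561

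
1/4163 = 1/4163 = 0.00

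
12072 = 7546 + 4526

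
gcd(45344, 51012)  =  5668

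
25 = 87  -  62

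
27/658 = 27/658 = 0.04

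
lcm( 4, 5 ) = 20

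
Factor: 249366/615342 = 7^ (-3 )*139^1 = 139/343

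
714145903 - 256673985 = 457471918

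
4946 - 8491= - 3545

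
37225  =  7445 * 5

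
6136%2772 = 592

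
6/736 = 3/368 = 0.01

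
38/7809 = 2/411 = 0.00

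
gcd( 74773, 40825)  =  23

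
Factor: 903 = 3^1*7^1*43^1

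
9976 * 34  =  339184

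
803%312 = 179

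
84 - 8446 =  - 8362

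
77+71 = 148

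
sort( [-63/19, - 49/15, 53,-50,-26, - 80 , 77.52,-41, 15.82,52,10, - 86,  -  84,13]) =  [ - 86,-84 , - 80, - 50,  -  41, - 26,-63/19, - 49/15,10, 13,15.82,52  ,  53,77.52]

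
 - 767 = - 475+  - 292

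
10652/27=394  +  14/27   =  394.52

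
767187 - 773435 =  - 6248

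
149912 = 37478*4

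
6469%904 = 141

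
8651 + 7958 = 16609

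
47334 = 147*322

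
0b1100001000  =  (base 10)776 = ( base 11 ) 646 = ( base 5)11101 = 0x308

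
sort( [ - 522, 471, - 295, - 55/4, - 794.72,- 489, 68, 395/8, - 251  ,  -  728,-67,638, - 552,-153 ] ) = [-794.72, - 728 , - 552, -522,-489,-295 , - 251, - 153,-67, -55/4, 395/8, 68, 471, 638 ] 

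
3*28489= 85467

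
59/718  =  59/718 =0.08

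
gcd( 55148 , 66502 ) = 1622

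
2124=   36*59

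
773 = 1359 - 586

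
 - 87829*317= - 27841793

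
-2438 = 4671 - 7109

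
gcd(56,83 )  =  1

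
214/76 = 2 + 31/38 = 2.82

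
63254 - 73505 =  - 10251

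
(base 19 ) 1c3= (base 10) 592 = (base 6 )2424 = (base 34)he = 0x250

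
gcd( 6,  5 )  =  1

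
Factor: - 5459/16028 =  - 2^(- 2)*53^1*103^1*4007^(-1)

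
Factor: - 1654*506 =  - 836924 = - 2^2*11^1*23^1 * 827^1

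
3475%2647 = 828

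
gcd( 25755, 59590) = 505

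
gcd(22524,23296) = 4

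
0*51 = 0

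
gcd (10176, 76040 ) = 8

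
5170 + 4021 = 9191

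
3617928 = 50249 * 72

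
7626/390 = 19 + 36/65=19.55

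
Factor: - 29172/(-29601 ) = 68/69 =2^2*3^ ( - 1) * 17^1*23^( - 1 )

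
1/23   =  1/23 = 0.04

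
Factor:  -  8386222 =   -  2^1*13^1*41^1 *7867^1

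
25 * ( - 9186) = - 229650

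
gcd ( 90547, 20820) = 1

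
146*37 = 5402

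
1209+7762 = 8971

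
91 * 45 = 4095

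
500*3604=1802000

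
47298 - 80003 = -32705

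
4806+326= 5132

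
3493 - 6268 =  - 2775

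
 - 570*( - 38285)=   21822450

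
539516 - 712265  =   - 172749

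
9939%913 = 809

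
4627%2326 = 2301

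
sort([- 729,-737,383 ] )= [ - 737,-729, 383]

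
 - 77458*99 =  - 7668342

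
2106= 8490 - 6384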